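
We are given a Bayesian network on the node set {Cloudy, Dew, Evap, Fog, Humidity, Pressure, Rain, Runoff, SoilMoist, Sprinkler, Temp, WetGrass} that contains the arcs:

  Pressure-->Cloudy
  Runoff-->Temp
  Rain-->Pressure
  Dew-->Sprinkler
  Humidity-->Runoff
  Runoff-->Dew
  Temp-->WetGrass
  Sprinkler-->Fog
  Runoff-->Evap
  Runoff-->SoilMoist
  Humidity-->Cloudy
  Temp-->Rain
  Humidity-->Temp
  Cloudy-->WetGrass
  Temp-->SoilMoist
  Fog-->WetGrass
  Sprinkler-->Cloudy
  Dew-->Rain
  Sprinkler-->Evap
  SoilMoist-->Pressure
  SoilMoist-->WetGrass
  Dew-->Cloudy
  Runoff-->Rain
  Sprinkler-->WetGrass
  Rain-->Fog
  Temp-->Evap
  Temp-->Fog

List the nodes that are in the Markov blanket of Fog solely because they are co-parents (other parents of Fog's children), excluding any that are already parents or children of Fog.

Children of Fog: WetGrass.
  WetGrass also has parents Cloudy, SoilMoist, Sprinkler, Temp.
Excluding nodes already adjacent to Fog (Rain, Sprinkler, Temp, WetGrass), the co-parent-only contribution is {Cloudy, SoilMoist}.

{Cloudy, SoilMoist}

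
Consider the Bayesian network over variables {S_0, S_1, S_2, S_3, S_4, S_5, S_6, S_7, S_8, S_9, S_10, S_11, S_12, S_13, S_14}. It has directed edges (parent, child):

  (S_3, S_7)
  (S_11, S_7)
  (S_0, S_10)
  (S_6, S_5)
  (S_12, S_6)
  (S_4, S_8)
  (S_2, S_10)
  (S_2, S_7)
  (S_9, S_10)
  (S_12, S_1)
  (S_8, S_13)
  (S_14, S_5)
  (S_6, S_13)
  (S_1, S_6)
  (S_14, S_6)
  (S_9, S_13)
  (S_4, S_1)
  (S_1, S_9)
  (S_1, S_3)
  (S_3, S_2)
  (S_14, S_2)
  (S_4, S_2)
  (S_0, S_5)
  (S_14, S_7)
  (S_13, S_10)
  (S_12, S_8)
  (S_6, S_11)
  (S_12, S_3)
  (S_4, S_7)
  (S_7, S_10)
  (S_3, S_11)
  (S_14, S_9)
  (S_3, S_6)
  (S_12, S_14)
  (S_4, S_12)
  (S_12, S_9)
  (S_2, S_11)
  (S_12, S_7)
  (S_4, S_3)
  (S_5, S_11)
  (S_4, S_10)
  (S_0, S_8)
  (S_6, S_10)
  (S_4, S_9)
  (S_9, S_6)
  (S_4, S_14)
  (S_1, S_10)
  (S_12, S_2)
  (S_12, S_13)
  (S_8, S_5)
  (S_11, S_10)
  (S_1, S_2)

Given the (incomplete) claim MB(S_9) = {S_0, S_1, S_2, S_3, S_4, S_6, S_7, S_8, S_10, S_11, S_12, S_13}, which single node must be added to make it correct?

The Markov blanket of a node is its parents, its children, and the other parents of its children.
Children of S_9: S_6, S_10, S_13.
Parents of S_9: S_1, S_4, S_12, S_14.
Other parents of S_9's children:
  S_6: S_1, S_3, S_12, S_14
  S_13: S_6, S_8, S_12
  S_10: S_0, S_1, S_2, S_4, S_6, S_7, S_11, S_13
MB(S_9) = {S_0, S_1, S_2, S_3, S_4, S_6, S_7, S_8, S_10, S_11, S_12, S_13, S_14}.
Comparing with the claimed set, S_14 is missing.

S_14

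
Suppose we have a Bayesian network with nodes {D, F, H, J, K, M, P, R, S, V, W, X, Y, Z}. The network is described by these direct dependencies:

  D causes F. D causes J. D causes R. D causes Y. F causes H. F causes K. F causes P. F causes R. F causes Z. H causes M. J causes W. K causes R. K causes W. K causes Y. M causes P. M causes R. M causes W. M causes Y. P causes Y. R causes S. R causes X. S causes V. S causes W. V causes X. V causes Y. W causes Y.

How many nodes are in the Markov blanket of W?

8

The Markov blanket of a node is its parents, its children, and the other parents of its children.
Parents of W: J, K, M, S.
W has child Y.
Co-parents of W (other parents of its children):
  parents(Y) \ {W} = {D, K, M, P, V}.
MB(W) = {D, J, K, M, P, S, V, Y}, which has 8 nodes.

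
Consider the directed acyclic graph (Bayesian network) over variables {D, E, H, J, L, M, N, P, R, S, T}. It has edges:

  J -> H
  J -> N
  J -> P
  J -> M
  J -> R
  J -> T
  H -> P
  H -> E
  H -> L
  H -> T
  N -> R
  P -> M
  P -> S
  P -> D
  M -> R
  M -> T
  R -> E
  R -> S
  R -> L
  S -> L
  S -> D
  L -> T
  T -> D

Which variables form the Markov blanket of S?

{D, H, L, P, R, T}

S's parents: P, R.
Children of S: D, L.
Other parents of S's children:
  L: H, R
  D: P, T
Union: {P, R} ∪ {D, L} ∪ {H, P, R, T} = {D, H, L, P, R, T}.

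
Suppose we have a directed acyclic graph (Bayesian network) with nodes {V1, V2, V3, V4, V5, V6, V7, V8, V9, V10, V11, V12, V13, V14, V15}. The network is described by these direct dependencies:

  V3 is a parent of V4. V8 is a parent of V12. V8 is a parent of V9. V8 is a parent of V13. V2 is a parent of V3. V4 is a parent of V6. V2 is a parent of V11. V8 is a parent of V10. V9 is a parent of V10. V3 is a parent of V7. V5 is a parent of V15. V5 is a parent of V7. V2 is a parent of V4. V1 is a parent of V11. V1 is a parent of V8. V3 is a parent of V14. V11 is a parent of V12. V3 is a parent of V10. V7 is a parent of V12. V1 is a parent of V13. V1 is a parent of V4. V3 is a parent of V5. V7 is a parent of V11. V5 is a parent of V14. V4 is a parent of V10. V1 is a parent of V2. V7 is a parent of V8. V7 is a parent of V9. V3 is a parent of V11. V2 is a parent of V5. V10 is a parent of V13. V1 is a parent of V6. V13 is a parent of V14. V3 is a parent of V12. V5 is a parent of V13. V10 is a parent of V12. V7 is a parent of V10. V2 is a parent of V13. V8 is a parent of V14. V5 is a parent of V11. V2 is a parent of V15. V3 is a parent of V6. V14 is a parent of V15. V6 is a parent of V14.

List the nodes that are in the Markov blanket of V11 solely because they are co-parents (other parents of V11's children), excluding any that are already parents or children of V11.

Children of V11: V12.
  V12's other parents are V3, V7, V8, V10.
Excluding nodes already adjacent to V11 (V1, V2, V3, V5, V7, V12), the co-parent-only contribution is {V8, V10}.

{V8, V10}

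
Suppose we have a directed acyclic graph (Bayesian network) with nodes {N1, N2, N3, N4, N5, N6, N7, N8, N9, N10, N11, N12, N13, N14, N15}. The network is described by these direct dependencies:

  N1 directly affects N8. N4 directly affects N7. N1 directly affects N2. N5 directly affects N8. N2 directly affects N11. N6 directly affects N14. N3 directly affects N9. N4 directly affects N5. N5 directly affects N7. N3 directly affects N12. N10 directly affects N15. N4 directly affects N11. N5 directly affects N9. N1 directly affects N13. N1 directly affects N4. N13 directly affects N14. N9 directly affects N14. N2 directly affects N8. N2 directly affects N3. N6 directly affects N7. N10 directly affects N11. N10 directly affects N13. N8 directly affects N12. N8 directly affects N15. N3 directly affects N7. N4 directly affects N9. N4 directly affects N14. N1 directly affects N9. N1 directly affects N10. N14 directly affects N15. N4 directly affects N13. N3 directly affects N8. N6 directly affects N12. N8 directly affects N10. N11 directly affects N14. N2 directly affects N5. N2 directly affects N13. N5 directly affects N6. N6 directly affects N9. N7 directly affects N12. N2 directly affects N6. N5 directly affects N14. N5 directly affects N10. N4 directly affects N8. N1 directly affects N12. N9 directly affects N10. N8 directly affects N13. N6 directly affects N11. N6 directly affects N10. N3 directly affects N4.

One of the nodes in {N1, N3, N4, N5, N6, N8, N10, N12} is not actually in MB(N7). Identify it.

N10

By definition, MB(N7) is built from N7's parents, N7's children, and the co-parents of N7.
N7's parents: N3, N4, N5, N6.
Children of N7: N12.
Co-parents of N7 (other parents of its children):
  N12 also has parents N1, N3, N6, N8.
MB(N7) = {N1, N3, N4, N5, N6, N8, N12}.
N10 is neither a parent, child, nor co-parent of N7, so it does not belong.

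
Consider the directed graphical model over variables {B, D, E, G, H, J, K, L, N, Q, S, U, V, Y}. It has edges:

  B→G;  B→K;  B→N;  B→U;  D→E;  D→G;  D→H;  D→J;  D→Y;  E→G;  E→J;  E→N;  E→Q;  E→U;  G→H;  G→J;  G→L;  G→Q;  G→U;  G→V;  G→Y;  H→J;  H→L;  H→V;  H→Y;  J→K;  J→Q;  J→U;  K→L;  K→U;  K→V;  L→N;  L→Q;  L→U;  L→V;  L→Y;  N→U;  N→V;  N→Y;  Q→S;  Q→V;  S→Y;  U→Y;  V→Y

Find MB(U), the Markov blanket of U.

U's children: Y.
Pa(U) = {B, E, G, J, K, L, N}.
Co-parents of U (other parents of its children):
  Y's other parents are D, G, H, L, N, S, V.
So the Markov blanket of U is {B, D, E, G, H, J, K, L, N, S, V, Y}.

{B, D, E, G, H, J, K, L, N, S, V, Y}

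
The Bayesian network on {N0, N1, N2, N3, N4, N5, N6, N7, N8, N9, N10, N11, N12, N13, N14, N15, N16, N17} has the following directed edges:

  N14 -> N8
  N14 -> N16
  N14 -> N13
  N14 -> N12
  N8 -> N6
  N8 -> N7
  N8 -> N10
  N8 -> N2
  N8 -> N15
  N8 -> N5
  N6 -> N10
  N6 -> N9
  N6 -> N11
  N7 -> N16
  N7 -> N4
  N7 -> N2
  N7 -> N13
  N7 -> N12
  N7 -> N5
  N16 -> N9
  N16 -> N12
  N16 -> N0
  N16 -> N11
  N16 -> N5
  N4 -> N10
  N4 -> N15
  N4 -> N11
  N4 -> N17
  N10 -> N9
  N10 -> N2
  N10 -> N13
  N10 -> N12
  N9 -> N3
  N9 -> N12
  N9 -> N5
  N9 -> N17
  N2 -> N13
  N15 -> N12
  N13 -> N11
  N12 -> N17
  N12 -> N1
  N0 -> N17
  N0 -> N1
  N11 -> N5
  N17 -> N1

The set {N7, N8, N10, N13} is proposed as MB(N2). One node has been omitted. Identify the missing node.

Parents of N2: N7, N8, N10.
N2 has child N13.
Other parents of N2's children:
  N13's other parents are N7, N10, N14.
MB(N2) = {N7, N8, N10, N13, N14}.
Comparing with the claimed set, N14 is missing.

N14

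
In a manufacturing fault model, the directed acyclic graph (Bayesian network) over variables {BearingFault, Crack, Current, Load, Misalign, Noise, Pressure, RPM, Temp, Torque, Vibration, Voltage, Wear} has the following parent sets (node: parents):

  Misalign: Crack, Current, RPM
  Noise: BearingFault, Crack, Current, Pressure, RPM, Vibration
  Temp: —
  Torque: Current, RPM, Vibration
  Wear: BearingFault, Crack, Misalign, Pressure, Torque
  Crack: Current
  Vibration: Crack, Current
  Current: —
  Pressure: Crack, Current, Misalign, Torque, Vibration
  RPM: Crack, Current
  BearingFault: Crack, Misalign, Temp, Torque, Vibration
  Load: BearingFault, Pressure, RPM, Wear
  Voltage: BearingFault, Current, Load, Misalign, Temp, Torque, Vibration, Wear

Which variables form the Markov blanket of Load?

{BearingFault, Current, Misalign, Pressure, RPM, Temp, Torque, Vibration, Voltage, Wear}

A node's Markov blanket = Pa ∪ Ch ∪ (parents of Ch other than the node itself).
Ch(Load) = {Voltage}.
Load's parents: BearingFault, Pressure, RPM, Wear.
For each child, the remaining parents (spouses of Load):
  Voltage: BearingFault, Current, Misalign, Temp, Torque, Vibration, Wear
Taking the union gives {BearingFault, Current, Misalign, Pressure, RPM, Temp, Torque, Vibration, Voltage, Wear}.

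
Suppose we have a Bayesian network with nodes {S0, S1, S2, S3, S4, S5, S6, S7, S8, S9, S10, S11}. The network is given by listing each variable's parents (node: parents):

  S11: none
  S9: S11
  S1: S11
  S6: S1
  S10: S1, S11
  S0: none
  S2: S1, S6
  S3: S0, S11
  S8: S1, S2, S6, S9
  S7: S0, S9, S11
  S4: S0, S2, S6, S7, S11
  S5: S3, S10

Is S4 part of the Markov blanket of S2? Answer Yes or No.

Yes

S4 is a child of S2.
So S4 ∈ MB(S2).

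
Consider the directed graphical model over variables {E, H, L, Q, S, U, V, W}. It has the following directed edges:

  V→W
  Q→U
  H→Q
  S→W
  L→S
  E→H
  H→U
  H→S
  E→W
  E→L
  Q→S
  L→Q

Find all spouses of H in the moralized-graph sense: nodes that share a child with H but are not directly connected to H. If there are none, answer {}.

{L}

Children of H: Q, S, U.
  parents(Q) \ {H} = {L}.
  S's other parents are L, Q.
  parents(U) \ {H} = {Q}.
Excluding nodes already adjacent to H (E, Q, S, U), the co-parent-only contribution is {L}.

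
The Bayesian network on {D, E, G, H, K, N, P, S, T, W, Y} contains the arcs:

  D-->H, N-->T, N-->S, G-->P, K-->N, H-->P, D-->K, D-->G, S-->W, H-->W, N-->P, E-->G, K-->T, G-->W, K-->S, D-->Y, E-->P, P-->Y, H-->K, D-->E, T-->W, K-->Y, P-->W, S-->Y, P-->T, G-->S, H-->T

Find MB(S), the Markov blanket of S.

{D, G, H, K, N, P, T, W, Y}

Pa(S) = {G, K, N}.
Ch(S) = {W, Y}.
Co-parents of S (other parents of its children):
  W: G, H, P, T
  Y: D, K, P
Taking the union gives {D, G, H, K, N, P, T, W, Y}.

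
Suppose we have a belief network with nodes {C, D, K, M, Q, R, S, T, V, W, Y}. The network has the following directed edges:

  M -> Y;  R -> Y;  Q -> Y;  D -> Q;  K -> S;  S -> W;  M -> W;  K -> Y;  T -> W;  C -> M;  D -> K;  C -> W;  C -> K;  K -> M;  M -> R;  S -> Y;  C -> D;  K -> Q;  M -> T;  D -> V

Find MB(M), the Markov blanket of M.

{C, K, Q, R, S, T, W, Y}

A node's Markov blanket = Pa ∪ Ch ∪ (parents of Ch other than the node itself).
M's parents: C, K.
Children of M: R, T, W, Y.
Parents of each child, excluding M:
  R: —
  T: —
  W: C, S, T
  Y: K, Q, R, S
Taking the union gives {C, K, Q, R, S, T, W, Y}.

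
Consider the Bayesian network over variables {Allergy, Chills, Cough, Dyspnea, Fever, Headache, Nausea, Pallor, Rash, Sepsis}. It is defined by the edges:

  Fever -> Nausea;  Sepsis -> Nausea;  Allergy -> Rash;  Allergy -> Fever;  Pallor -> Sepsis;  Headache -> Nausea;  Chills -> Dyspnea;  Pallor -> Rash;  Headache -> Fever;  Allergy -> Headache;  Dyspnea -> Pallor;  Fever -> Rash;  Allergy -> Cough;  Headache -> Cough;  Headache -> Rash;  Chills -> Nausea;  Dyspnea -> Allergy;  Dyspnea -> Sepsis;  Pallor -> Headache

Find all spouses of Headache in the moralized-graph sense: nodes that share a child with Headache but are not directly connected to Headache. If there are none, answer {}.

Children of Headache: Cough, Fever, Nausea, Rash.
  Fever: Allergy
  Cough: Allergy
  Rash: Allergy, Fever, Pallor
  Nausea: Chills, Fever, Sepsis
Excluding nodes already adjacent to Headache (Allergy, Cough, Fever, Nausea, Pallor, Rash), the co-parent-only contribution is {Chills, Sepsis}.

{Chills, Sepsis}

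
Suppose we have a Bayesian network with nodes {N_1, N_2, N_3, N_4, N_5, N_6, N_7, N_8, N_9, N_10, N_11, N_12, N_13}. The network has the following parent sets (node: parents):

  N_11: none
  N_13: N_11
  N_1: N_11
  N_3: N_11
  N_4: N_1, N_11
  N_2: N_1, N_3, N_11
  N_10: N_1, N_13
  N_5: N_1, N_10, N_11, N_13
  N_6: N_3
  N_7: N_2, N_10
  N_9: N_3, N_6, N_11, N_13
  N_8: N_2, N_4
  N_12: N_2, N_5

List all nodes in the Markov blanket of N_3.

{N_1, N_2, N_6, N_9, N_11, N_13}

N_3 has parent N_11.
N_3 has children N_2, N_6, N_9.
Co-parents of N_3 (other parents of its children):
  N_2 also has parents N_1, N_11.
  N_6 has no other parent.
  N_9 also has parents N_6, N_11, N_13.
MB(N_3) = {N_1, N_2, N_6, N_9, N_11, N_13}.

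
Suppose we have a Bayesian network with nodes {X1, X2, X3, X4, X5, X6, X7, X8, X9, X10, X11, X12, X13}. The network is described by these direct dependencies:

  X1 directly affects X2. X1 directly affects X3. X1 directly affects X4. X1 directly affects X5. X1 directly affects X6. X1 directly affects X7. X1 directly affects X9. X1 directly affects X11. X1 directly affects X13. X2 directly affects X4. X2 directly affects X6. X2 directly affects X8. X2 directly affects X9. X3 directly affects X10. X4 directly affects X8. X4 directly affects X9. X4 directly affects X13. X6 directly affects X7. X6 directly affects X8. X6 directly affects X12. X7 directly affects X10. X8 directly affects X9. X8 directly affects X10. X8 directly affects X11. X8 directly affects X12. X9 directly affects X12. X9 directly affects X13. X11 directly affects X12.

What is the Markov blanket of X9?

{X1, X2, X4, X6, X8, X11, X12, X13}

X9's parents: X1, X2, X4, X8.
X9 has children X12, X13.
Other parents of X9's children:
  parents(X12) \ {X9} = {X6, X8, X11}.
  parents(X13) \ {X9} = {X1, X4}.
So the Markov blanket of X9 is {X1, X2, X4, X6, X8, X11, X12, X13}.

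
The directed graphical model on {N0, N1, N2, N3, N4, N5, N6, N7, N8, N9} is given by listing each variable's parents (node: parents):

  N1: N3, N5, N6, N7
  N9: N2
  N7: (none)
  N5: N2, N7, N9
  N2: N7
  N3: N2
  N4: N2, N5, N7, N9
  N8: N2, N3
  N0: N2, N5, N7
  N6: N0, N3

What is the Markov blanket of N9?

{N2, N4, N5, N7}

The Markov blanket of a node is its parents, its children, and the other parents of its children.
N9 has parent N2.
N9 has children N4, N5.
Parents of each child, excluding N9:
  parents(N5) \ {N9} = {N2, N7}.
  N4 also has parents N2, N5, N7.
Union: {N2} ∪ {N4, N5} ∪ {N2, N5, N7} = {N2, N4, N5, N7}.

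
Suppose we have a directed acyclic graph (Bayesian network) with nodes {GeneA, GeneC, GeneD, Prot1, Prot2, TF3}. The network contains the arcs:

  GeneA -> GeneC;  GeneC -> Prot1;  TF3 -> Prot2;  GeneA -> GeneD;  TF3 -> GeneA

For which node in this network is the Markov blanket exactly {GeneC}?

The target node must have every member of {GeneC} as a parent, child, or co-parent, and no others.
Parents of Prot1: GeneC; children: none; co-parents: none.
These exactly cover the given set, so the node is Prot1.

Prot1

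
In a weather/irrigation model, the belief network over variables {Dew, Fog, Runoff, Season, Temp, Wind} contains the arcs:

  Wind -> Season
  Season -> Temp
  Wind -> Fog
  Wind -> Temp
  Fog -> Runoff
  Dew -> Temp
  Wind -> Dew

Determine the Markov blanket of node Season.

{Dew, Temp, Wind}

A node's Markov blanket = Pa ∪ Ch ∪ (parents of Ch other than the node itself).
Pa(Season) = {Wind}.
Season's children: Temp.
Other parents of Season's children:
  Temp's other parents are Dew, Wind.
So the Markov blanket of Season is {Dew, Temp, Wind}.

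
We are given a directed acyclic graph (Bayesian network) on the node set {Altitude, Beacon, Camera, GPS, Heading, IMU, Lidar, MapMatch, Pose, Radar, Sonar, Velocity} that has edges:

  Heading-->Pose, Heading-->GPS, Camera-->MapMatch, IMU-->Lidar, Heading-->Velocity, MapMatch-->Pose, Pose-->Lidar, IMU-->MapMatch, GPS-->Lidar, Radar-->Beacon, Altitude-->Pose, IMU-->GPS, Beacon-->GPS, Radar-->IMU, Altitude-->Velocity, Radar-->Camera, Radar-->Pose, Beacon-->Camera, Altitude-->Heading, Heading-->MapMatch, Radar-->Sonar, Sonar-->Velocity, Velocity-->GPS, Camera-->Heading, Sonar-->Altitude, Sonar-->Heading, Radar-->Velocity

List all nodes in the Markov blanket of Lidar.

{GPS, IMU, Pose}

A node's Markov blanket = Pa ∪ Ch ∪ (parents of Ch other than the node itself).
Pa(Lidar) = {GPS, IMU, Pose}.
Ch(Lidar) = {}.
Lidar has no children, so there are no co-parents.
Union: {GPS, IMU, Pose} ∪ {} ∪ {} = {GPS, IMU, Pose}.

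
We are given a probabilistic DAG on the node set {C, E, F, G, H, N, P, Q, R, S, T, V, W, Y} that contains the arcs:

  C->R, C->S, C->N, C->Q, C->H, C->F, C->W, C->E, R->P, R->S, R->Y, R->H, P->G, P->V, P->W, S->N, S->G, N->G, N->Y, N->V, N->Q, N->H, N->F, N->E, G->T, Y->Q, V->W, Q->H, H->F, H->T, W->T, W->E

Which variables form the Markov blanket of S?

{C, G, N, P, R}

A node's Markov blanket = Pa ∪ Ch ∪ (parents of Ch other than the node itself).
S has children G, N.
Pa(S) = {C, R}.
Co-parents of S (other parents of its children):
  N also has parent C.
  parents(G) \ {S} = {N, P}.
MB(S) = {C, G, N, P, R}.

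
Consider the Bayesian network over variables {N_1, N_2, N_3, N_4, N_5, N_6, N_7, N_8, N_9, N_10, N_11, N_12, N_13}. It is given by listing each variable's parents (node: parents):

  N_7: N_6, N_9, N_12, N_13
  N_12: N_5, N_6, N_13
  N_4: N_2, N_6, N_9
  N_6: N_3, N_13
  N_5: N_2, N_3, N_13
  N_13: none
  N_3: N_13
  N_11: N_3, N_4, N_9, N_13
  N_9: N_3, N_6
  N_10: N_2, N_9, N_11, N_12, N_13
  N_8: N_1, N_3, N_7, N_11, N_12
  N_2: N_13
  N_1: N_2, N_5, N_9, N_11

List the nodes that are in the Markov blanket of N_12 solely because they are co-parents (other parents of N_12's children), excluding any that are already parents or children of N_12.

{N_1, N_2, N_3, N_9, N_11}

Children of N_12: N_7, N_8, N_10.
  N_7's other parents are N_6, N_9, N_13.
  N_10 also has parents N_2, N_9, N_11, N_13.
  N_8 also has parents N_1, N_3, N_7, N_11.
Excluding nodes already adjacent to N_12 (N_5, N_6, N_7, N_8, N_10, N_13), the co-parent-only contribution is {N_1, N_2, N_3, N_9, N_11}.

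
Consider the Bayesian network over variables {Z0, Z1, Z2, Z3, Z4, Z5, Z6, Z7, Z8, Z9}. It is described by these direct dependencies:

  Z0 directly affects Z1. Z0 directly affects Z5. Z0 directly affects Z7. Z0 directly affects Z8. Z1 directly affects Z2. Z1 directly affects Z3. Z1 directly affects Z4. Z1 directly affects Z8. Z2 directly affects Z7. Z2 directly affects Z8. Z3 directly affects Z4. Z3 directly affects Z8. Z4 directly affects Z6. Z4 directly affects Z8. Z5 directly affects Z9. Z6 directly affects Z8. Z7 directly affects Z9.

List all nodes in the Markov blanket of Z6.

Z6 has parent Z4.
Children of Z6: Z8.
For each child, the remaining parents (spouses of Z6):
  Z8 also has parents Z0, Z1, Z2, Z3, Z4.
MB(Z6) = {Z0, Z1, Z2, Z3, Z4, Z8}.

{Z0, Z1, Z2, Z3, Z4, Z8}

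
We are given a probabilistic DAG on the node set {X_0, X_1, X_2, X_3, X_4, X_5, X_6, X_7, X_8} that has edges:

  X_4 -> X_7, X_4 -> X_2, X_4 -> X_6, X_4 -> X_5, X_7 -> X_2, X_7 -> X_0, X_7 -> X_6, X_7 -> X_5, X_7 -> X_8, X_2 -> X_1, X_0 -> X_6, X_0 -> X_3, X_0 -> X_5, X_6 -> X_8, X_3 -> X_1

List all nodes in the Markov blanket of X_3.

By definition, MB(X_3) is built from X_3's parents, X_3's children, and the co-parents of X_3.
Pa(X_3) = {X_0}.
Children of X_3: X_1.
For each child, the remaining parents (spouses of X_3):
  X_1 also has parent X_2.
MB(X_3) = {X_0, X_1, X_2}.

{X_0, X_1, X_2}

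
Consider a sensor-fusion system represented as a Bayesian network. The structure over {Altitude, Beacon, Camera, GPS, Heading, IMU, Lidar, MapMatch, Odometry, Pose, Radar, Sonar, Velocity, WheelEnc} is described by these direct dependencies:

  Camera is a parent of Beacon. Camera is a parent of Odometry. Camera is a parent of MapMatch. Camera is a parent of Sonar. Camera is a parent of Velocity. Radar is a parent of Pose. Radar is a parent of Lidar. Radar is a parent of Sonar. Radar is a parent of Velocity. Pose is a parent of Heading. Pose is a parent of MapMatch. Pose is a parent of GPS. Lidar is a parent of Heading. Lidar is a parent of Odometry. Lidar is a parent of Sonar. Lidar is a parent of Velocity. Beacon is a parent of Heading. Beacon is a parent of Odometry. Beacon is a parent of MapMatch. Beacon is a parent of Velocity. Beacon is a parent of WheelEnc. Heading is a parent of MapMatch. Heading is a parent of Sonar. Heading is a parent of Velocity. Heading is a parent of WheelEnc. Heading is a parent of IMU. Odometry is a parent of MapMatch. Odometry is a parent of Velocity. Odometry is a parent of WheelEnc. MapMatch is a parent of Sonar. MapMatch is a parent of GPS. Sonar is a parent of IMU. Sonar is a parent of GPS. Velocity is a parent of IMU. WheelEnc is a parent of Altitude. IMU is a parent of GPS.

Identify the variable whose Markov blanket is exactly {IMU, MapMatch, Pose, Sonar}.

The target node must have every member of {IMU, MapMatch, Pose, Sonar} as a parent, child, or co-parent, and no others.
Parents of GPS: IMU, MapMatch, Pose, Sonar; children: none; co-parents: none.
These exactly cover the given set, so the node is GPS.

GPS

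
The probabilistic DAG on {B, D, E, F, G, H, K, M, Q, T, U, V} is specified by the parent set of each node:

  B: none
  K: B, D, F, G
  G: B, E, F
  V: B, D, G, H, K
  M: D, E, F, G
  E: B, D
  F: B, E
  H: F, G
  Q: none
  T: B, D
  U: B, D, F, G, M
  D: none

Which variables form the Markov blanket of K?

Recall MB(v) = parents ∪ children ∪ spouses, where spouses are the other parents of v's children.
Pa(K) = {B, D, F, G}.
K has child V.
Co-parents of K (other parents of its children):
  V also has parents B, D, G, H.
So the Markov blanket of K is {B, D, F, G, H, V}.

{B, D, F, G, H, V}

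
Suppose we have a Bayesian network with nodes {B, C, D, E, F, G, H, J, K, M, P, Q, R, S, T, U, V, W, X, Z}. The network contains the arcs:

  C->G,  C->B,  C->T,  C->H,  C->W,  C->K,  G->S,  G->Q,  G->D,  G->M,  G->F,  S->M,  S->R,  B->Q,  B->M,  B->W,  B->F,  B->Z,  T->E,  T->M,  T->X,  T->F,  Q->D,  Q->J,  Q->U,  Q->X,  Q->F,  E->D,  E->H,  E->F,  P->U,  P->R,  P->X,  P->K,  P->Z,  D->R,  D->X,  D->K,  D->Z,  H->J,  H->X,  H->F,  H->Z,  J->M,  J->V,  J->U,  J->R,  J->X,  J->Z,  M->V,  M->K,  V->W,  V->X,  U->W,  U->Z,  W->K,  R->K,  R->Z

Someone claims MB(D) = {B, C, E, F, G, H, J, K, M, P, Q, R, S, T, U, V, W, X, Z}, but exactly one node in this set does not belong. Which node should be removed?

Ch(D) = {K, R, X, Z}.
D's parents: E, G, Q.
Other parents of D's children:
  R: J, P, S
  X: H, J, P, Q, T, V
  K: C, M, P, R, W
  Z: B, H, J, P, R, U
MB(D) = {B, C, E, G, H, J, K, M, P, Q, R, S, T, U, V, W, X, Z}.
F is neither a parent, child, nor co-parent of D, so it does not belong.

F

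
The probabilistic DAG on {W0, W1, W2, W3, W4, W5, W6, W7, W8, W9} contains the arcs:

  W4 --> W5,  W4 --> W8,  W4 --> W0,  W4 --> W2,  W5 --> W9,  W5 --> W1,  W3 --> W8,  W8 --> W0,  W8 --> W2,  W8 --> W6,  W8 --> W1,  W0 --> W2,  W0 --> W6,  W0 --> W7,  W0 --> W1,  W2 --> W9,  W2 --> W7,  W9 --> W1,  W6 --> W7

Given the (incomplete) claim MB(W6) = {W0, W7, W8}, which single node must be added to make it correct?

W6's parents: W0, W8.
Ch(W6) = {W7}.
For each child, the remaining parents (spouses of W6):
  W7: W0, W2
MB(W6) = {W0, W2, W7, W8}.
Comparing with the claimed set, W2 is missing.

W2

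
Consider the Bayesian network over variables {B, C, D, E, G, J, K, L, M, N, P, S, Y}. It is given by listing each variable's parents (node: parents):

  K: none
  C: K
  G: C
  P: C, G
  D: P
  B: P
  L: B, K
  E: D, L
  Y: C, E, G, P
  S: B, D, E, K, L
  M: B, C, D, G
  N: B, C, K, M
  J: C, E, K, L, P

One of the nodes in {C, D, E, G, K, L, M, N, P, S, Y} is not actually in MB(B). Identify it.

Y

Parents of B: P.
B's children: L, M, N, S.
Parents of each child, excluding B:
  L: K
  S: D, E, K, L
  M: C, D, G
  N: C, K, M
MB(B) = {C, D, E, G, K, L, M, N, P, S}.
Y is neither a parent, child, nor co-parent of B, so it does not belong.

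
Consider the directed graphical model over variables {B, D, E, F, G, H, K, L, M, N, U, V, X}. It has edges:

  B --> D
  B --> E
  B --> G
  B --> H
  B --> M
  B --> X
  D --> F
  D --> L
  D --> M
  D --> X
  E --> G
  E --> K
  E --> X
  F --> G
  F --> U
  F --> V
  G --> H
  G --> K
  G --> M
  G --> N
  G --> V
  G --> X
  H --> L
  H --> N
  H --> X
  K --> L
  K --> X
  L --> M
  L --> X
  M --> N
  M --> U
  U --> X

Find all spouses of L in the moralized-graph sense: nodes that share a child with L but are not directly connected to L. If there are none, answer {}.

{B, E, G, U}

Children of L: M, X.
  M: B, D, G
  X: B, D, E, G, H, K, U
Excluding nodes already adjacent to L (D, H, K, M, X), the co-parent-only contribution is {B, E, G, U}.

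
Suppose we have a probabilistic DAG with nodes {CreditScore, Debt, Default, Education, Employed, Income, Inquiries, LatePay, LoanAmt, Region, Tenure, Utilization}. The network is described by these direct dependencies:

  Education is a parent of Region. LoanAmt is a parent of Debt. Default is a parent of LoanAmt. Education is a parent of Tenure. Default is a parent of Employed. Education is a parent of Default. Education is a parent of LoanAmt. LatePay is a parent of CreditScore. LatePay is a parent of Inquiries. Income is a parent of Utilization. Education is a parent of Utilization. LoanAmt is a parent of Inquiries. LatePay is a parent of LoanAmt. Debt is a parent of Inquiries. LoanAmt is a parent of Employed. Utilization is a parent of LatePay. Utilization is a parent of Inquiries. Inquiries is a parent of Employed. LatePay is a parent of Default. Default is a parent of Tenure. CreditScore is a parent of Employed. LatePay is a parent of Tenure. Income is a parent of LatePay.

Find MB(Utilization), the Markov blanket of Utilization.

{Debt, Education, Income, Inquiries, LatePay, LoanAmt}

A node's Markov blanket = Pa ∪ Ch ∪ (parents of Ch other than the node itself).
Ch(Utilization) = {Inquiries, LatePay}.
Utilization has parents Education, Income.
For each child, the remaining parents (spouses of Utilization):
  parents(LatePay) \ {Utilization} = {Income}.
  Inquiries's other parents are Debt, LatePay, LoanAmt.
MB(Utilization) = {Debt, Education, Income, Inquiries, LatePay, LoanAmt}.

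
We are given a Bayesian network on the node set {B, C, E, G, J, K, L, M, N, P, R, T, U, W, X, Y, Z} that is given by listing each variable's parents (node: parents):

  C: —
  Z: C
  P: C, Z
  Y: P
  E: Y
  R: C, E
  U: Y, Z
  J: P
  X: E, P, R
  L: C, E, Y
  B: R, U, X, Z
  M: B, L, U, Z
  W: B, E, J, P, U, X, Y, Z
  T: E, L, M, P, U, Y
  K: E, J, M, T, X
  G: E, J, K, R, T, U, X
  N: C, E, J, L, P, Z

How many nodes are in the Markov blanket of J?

J's parents: P.
J has children G, K, N, W.
For each child, the remaining parents (spouses of J):
  W: B, E, P, U, X, Y, Z
  K: E, M, T, X
  G: E, K, R, T, U, X
  N: C, E, L, P, Z
MB(J) = {B, C, E, G, K, L, M, N, P, R, T, U, W, X, Y, Z}, which has 16 nodes.

16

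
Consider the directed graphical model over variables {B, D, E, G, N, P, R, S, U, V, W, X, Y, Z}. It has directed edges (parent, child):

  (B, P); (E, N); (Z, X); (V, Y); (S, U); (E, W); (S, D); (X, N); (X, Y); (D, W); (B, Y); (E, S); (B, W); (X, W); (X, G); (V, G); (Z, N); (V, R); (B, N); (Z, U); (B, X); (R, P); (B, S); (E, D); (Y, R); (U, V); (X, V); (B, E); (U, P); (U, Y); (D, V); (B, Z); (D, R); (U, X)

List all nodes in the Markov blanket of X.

X has parents B, U, Z.
Ch(X) = {G, N, V, W, Y}.
Co-parents of X (other parents of its children):
  N also has parents B, E, Z.
  parents(V) \ {X} = {D, U}.
  Y also has parents B, U, V.
  parents(W) \ {X} = {B, D, E}.
  G also has parent V.
Union: {B, U, Z} ∪ {G, N, V, W, Y} ∪ {B, D, E, U, V, Z} = {B, D, E, G, N, U, V, W, Y, Z}.

{B, D, E, G, N, U, V, W, Y, Z}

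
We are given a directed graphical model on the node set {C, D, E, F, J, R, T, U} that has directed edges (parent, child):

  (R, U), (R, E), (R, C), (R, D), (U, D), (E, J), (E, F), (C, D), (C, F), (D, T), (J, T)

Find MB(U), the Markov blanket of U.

The Markov blanket of a node is its parents, its children, and the other parents of its children.
Children of U: D.
Parents of U: R.
For each child, the remaining parents (spouses of U):
  parents(D) \ {U} = {C, R}.
So the Markov blanket of U is {C, D, R}.

{C, D, R}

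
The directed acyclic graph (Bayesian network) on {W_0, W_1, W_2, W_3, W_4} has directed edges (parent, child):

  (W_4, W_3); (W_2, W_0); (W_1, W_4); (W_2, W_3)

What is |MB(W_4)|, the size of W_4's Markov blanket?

3

Parents of W_4: W_1.
W_4 has child W_3.
Parents of each child, excluding W_4:
  W_3's other parent is W_2.
MB(W_4) = {W_1, W_2, W_3}, which has 3 nodes.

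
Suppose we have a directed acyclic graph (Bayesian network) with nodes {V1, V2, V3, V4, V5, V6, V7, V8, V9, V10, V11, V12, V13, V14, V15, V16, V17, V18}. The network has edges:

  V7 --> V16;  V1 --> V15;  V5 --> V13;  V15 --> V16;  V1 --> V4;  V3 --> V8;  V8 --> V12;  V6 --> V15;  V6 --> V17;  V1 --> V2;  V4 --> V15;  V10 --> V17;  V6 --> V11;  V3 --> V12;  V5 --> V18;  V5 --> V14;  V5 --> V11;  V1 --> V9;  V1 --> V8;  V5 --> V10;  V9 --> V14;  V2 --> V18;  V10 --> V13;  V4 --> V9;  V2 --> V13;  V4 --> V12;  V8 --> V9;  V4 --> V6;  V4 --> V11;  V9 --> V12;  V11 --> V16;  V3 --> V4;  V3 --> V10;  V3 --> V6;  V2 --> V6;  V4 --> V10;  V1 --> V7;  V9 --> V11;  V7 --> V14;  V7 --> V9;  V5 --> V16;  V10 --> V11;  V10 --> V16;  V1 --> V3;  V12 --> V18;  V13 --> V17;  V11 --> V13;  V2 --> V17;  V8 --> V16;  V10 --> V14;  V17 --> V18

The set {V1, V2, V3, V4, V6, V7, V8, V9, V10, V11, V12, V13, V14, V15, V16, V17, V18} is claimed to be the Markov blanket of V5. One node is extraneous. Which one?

Recall MB(v) = parents ∪ children ∪ spouses, where spouses are the other parents of v's children.
Ch(V5) = {V10, V11, V13, V14, V16, V18}.
Pa(V5) = {}.
Parents of each child, excluding V5:
  parents(V10) \ {V5} = {V3, V4}.
  V11's other parents are V4, V6, V9, V10.
  V13 also has parents V2, V10, V11.
  V14's other parents are V7, V9, V10.
  V16's other parents are V7, V8, V10, V11, V15.
  parents(V18) \ {V5} = {V2, V12, V17}.
MB(V5) = {V2, V3, V4, V6, V7, V8, V9, V10, V11, V12, V13, V14, V15, V16, V17, V18}.
V1 is neither a parent, child, nor co-parent of V5, so it does not belong.

V1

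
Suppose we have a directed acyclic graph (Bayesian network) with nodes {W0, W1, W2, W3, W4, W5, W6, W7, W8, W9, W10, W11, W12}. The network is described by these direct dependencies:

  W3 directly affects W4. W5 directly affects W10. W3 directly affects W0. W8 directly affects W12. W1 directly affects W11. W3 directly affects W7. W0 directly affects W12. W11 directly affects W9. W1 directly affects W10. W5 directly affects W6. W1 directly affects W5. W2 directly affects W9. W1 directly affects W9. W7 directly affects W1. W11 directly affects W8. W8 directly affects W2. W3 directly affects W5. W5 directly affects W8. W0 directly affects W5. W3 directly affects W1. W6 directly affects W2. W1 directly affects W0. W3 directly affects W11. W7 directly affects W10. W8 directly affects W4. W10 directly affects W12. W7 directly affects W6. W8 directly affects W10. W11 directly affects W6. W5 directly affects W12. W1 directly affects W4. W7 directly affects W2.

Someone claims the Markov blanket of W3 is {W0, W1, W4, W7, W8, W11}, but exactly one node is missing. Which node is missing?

Recall MB(v) = parents ∪ children ∪ spouses, where spouses are the other parents of v's children.
W3 has no parents.
Children of W3: W0, W1, W4, W5, W7, W11.
Co-parents of W3 (other parents of its children):
  W7: —
  W1: W7
  W11: W1
  W0: W1
  W5: W0, W1
  W4: W1, W8
MB(W3) = {W0, W1, W4, W5, W7, W8, W11}.
Comparing with the claimed set, W5 is missing.

W5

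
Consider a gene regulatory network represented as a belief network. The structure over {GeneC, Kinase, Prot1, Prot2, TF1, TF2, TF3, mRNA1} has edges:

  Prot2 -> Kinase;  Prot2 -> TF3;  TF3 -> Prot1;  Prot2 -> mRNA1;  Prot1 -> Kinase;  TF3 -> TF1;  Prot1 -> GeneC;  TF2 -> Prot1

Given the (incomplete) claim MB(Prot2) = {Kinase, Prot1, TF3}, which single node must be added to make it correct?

Recall MB(v) = parents ∪ children ∪ spouses, where spouses are the other parents of v's children.
Parents of Prot2: none.
Prot2's children: Kinase, TF3, mRNA1.
Co-parents of Prot2 (other parents of its children):
  TF3 has no other parent.
  parents(Kinase) \ {Prot2} = {Prot1}.
  mRNA1: no additional parents.
MB(Prot2) = {Kinase, Prot1, TF3, mRNA1}.
Comparing with the claimed set, mRNA1 is missing.

mRNA1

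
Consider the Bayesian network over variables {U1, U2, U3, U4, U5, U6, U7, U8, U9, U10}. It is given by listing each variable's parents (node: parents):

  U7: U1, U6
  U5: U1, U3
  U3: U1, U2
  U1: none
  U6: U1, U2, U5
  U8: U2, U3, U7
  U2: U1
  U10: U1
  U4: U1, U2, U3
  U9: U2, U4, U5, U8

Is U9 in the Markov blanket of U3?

The Markov blanket of a node is its parents, its children, and the other parents of its children.
Ch(U3) = {U4, U5, U8}.
Parents of U3: U1, U2.
Parents of each child, excluding U3:
  U4 also has parents U1, U2.
  parents(U5) \ {U3} = {U1}.
  parents(U8) \ {U3} = {U2, U7}.
MB(U3) = {U1, U2, U4, U5, U7, U8}; U9 is not in this set.

No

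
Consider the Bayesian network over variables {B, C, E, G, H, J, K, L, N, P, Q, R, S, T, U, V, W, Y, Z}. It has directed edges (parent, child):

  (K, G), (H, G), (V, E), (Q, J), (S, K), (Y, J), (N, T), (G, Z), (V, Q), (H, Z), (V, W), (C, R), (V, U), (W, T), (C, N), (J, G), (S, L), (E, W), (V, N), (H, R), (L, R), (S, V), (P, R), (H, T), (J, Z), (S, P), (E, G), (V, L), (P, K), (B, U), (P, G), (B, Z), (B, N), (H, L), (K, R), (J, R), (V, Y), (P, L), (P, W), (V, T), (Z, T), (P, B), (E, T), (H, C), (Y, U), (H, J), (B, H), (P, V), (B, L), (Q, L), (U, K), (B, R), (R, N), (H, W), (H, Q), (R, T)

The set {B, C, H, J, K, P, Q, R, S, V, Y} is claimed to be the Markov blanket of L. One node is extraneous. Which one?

Y

Children of L: R.
L's parents: B, H, P, Q, S, V.
For each child, the remaining parents (spouses of L):
  R: B, C, H, J, K, P
MB(L) = {B, C, H, J, K, P, Q, R, S, V}.
Y is neither a parent, child, nor co-parent of L, so it does not belong.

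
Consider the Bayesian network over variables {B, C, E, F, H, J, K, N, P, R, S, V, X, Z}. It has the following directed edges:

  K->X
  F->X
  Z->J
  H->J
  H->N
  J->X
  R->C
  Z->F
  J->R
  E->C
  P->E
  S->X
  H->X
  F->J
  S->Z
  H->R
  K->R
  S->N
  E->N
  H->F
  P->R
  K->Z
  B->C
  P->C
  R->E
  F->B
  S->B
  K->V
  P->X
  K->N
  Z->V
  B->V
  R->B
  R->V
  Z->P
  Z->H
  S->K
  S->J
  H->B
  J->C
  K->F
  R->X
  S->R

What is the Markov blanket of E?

A node's Markov blanket = Pa ∪ Ch ∪ (parents of Ch other than the node itself).
E's parents: P, R.
Ch(E) = {C, N}.
Other parents of E's children:
  N: H, K, S
  C: B, J, P, R
So the Markov blanket of E is {B, C, H, J, K, N, P, R, S}.

{B, C, H, J, K, N, P, R, S}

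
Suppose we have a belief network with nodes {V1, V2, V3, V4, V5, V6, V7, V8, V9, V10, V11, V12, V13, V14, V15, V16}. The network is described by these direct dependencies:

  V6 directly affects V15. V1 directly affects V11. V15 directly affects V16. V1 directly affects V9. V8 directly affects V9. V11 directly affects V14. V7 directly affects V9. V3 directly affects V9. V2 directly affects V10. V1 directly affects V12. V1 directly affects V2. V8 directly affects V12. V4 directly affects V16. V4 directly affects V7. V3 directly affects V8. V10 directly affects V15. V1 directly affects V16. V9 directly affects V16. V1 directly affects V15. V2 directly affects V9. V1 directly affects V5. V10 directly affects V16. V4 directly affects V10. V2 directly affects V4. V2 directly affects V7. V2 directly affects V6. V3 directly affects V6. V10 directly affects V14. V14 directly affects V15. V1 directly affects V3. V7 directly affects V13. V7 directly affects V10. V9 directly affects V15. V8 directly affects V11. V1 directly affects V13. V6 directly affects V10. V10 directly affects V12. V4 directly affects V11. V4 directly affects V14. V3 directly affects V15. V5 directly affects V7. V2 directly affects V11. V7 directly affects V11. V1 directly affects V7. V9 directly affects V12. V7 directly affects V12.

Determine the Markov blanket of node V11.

By definition, MB(V11) is built from V11's parents, V11's children, and the co-parents of V11.
Parents of V11: V1, V2, V4, V7, V8.
V11 has child V14.
Parents of each child, excluding V11:
  V14: V4, V10
Taking the union gives {V1, V2, V4, V7, V8, V10, V14}.

{V1, V2, V4, V7, V8, V10, V14}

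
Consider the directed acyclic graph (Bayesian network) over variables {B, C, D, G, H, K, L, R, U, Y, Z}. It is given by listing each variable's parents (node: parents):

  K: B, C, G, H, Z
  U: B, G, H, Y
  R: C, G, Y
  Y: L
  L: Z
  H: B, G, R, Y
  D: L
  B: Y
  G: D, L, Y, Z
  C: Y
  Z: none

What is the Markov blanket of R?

The Markov blanket of a node is its parents, its children, and the other parents of its children.
R's parents: C, G, Y.
Ch(R) = {H}.
For each child, the remaining parents (spouses of R):
  H: B, G, Y
So the Markov blanket of R is {B, C, G, H, Y}.

{B, C, G, H, Y}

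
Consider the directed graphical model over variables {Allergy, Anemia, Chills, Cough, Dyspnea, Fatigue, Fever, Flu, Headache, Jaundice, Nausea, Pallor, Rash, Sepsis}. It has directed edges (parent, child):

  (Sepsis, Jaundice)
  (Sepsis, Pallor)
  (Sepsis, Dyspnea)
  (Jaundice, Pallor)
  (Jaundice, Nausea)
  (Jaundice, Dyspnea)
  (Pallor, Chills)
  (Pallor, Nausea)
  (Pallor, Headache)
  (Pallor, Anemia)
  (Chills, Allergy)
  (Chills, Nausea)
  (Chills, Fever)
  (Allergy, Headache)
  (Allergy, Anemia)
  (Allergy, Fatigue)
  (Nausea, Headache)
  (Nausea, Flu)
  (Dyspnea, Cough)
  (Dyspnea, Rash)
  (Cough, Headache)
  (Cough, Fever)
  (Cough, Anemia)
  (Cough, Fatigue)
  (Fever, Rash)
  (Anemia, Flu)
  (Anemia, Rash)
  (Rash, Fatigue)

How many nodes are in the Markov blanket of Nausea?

Children of Nausea: Flu, Headache.
Nausea has parents Chills, Jaundice, Pallor.
For each child, the remaining parents (spouses of Nausea):
  parents(Headache) \ {Nausea} = {Allergy, Cough, Pallor}.
  Flu's other parent is Anemia.
MB(Nausea) = {Allergy, Anemia, Chills, Cough, Flu, Headache, Jaundice, Pallor}, which has 8 nodes.

8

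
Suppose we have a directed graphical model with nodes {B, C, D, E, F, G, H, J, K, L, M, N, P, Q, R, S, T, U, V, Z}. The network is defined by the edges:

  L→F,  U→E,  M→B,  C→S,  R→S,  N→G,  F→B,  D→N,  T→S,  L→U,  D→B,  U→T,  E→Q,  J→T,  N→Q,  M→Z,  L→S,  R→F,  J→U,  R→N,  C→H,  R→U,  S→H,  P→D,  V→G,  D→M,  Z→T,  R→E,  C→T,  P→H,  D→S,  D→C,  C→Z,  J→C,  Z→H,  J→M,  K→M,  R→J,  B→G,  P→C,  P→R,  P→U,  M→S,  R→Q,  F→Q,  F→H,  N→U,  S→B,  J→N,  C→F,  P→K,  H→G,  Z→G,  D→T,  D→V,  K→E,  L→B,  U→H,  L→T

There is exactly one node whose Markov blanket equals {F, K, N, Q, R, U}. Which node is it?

E

The target node must have every member of {F, K, N, Q, R, U} as a parent, child, or co-parent, and no others.
Parents of E: K, R, U; children: Q; co-parents: F, N, R.
These exactly cover the given set, so the node is E.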